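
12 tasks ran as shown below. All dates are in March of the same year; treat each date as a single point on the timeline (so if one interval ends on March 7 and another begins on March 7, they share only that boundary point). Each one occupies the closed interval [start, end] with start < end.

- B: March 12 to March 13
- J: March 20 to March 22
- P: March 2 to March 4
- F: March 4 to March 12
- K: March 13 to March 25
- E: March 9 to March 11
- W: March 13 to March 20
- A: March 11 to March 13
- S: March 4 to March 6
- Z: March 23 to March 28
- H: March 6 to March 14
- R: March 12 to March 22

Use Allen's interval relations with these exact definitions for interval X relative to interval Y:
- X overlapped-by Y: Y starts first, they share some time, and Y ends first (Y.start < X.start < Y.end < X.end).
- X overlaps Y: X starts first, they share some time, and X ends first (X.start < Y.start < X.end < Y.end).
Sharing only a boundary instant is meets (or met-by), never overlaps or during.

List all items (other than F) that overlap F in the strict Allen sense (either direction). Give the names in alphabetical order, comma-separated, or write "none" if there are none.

A, H

Target F = [March 4, March 12].
A [March 11, March 13] → overlapped-by → yes.
B [March 12, March 13] → met-by → no.
E [March 9, March 11] → during → no.
H [March 6, March 14] → overlapped-by → yes.
J [March 20, March 22] → after → no.
K [March 13, March 25] → after → no.
P [March 2, March 4] → meets → no.
R [March 12, March 22] → met-by → no.
S [March 4, March 6] → starts → no.
W [March 13, March 20] → after → no.
Z [March 23, March 28] → after → no.
Result: A, H.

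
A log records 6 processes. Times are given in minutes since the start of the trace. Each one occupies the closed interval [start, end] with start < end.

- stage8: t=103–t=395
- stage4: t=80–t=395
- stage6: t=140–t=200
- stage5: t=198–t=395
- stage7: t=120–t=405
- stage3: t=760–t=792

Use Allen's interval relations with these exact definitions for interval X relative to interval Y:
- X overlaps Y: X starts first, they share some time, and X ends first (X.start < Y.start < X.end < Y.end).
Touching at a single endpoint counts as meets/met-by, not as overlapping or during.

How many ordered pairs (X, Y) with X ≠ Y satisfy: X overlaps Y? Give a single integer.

3

Checking all 30 ordered pairs for relation 'overlaps'; matching pairs in alphabetical order:
(stage4, stage7): stage4 overlaps stage7 ✓
(stage6, stage5): stage6 overlaps stage5 ✓
(stage8, stage7): stage8 overlaps stage7 ✓
Count: 3.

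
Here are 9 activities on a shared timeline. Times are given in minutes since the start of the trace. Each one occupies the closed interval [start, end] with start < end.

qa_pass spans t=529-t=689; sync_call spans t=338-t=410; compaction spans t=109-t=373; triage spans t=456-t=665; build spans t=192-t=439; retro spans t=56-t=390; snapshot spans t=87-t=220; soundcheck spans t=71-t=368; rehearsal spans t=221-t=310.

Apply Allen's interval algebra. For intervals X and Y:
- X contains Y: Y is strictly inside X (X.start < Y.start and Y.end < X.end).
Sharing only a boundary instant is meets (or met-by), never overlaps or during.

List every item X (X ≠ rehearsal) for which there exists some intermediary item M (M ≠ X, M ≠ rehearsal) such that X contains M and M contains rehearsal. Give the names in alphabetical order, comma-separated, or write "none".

retro

Target rehearsal = [t=221, t=310].
Intermediaries M with M contains rehearsal: build, compaction, retro, soundcheck.
Via build — items with X contains build: none.
Via compaction — items with X contains compaction: retro.
Via retro — items with X contains retro: none.
Via soundcheck — items with X contains soundcheck: retro.
Union: retro.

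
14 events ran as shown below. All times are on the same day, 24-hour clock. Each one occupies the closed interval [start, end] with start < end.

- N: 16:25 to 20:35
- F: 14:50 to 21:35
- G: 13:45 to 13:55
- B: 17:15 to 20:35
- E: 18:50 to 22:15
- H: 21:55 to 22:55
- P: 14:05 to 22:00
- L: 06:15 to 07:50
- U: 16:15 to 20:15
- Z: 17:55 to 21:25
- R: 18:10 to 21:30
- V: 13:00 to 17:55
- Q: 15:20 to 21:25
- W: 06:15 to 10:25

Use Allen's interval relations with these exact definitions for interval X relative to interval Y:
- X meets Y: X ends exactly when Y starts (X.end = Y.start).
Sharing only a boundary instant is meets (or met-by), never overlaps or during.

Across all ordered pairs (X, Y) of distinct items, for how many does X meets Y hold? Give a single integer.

Checking all 182 ordered pairs for relation 'meets'; matching pairs in alphabetical order:
(V, Z): V meets Z ✓
Count: 1.

1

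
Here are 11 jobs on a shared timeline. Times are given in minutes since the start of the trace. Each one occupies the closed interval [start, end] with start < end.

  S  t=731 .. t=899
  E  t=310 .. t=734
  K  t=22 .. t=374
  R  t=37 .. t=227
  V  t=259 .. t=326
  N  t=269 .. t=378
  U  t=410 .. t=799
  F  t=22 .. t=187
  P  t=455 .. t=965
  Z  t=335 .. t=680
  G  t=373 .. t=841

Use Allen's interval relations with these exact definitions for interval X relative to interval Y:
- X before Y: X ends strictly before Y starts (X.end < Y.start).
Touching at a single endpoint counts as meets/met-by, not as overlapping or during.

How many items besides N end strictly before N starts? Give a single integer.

Target N = [t=269, t=378].
E [t=310, t=734] → overlapped-by → no.
F [t=22, t=187] → before → counts.
G [t=373, t=841] → overlapped-by → no.
K [t=22, t=374] → overlaps → no.
P [t=455, t=965] → after → no.
R [t=37, t=227] → before → counts.
S [t=731, t=899] → after → no.
U [t=410, t=799] → after → no.
V [t=259, t=326] → overlaps → no.
Z [t=335, t=680] → overlapped-by → no.
Total: 2.

2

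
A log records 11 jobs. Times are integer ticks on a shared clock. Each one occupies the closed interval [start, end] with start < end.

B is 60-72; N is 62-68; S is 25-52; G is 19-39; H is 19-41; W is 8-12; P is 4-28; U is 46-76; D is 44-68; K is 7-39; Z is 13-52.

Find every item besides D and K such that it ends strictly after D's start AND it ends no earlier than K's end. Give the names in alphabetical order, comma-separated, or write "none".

B, N, S, U, Z

Conditions: its end is strictly after D's start (X.end > 44) AND its end is no earlier than K's end (X.end >= 39).
B: end 72 > 44? ✓; end 72 >= 39? ✓ → yes.
G: end 39 > 44? ✗; end 39 >= 39? ✓ → no.
H: end 41 > 44? ✗; end 41 >= 39? ✓ → no.
N: end 68 > 44? ✓; end 68 >= 39? ✓ → yes.
P: end 28 > 44? ✗; end 28 >= 39? ✗ → no.
S: end 52 > 44? ✓; end 52 >= 39? ✓ → yes.
U: end 76 > 44? ✓; end 76 >= 39? ✓ → yes.
W: end 12 > 44? ✗; end 12 >= 39? ✗ → no.
Z: end 52 > 44? ✓; end 52 >= 39? ✓ → yes.
Result: B, N, S, U, Z.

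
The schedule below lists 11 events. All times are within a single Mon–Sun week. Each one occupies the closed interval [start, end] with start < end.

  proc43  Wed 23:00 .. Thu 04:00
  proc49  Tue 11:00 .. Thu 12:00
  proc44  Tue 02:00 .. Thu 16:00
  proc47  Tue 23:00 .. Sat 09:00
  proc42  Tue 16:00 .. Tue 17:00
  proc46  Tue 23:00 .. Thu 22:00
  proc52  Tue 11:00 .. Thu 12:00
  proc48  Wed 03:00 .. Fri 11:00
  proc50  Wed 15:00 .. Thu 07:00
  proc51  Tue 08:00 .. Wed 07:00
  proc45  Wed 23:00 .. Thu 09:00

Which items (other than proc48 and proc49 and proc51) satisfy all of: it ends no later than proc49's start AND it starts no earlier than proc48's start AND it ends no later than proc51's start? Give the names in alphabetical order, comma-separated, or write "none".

Conditions: its end is no later than proc49's start (X.end <= Tue 11:00) AND its start is no earlier than proc48's start (X.start >= Wed 03:00) AND its end is no later than proc51's start (X.end <= Tue 08:00).
proc42: end Tue 17:00 <= Tue 11:00? ✗; start Tue 16:00 >= Wed 03:00? ✗; end Tue 17:00 <= Tue 08:00? ✗ → no.
proc43: end Thu 04:00 <= Tue 11:00? ✗; start Wed 23:00 >= Wed 03:00? ✓; end Thu 04:00 <= Tue 08:00? ✗ → no.
proc44: end Thu 16:00 <= Tue 11:00? ✗; start Tue 02:00 >= Wed 03:00? ✗; end Thu 16:00 <= Tue 08:00? ✗ → no.
proc45: end Thu 09:00 <= Tue 11:00? ✗; start Wed 23:00 >= Wed 03:00? ✓; end Thu 09:00 <= Tue 08:00? ✗ → no.
proc46: end Thu 22:00 <= Tue 11:00? ✗; start Tue 23:00 >= Wed 03:00? ✗; end Thu 22:00 <= Tue 08:00? ✗ → no.
proc47: end Sat 09:00 <= Tue 11:00? ✗; start Tue 23:00 >= Wed 03:00? ✗; end Sat 09:00 <= Tue 08:00? ✗ → no.
proc50: end Thu 07:00 <= Tue 11:00? ✗; start Wed 15:00 >= Wed 03:00? ✓; end Thu 07:00 <= Tue 08:00? ✗ → no.
proc52: end Thu 12:00 <= Tue 11:00? ✗; start Tue 11:00 >= Wed 03:00? ✗; end Thu 12:00 <= Tue 08:00? ✗ → no.
Result: none.

none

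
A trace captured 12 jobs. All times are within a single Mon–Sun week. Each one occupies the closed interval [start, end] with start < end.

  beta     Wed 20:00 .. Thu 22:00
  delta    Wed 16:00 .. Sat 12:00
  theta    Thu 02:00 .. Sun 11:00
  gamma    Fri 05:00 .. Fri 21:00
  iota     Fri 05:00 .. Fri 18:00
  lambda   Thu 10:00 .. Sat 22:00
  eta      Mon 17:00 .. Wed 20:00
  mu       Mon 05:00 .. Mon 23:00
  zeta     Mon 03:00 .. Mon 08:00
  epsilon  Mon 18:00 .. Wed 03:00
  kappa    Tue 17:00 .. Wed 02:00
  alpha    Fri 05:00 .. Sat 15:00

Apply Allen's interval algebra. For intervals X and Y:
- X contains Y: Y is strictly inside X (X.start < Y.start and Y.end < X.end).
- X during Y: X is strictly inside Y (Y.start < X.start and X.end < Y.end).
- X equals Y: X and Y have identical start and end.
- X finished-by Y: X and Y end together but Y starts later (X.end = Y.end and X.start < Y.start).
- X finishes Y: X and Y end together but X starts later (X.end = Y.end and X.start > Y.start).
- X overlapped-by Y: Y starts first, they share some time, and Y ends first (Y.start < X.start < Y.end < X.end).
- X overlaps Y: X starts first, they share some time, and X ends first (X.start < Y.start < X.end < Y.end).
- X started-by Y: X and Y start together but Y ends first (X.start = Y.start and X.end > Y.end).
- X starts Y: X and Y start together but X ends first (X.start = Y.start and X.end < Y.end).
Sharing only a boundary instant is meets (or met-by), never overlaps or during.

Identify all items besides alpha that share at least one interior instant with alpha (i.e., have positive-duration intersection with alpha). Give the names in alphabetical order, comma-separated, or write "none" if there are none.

delta, gamma, iota, lambda, theta

Target alpha = [Fri 05:00, Sat 15:00].
beta [Wed 20:00, Thu 22:00] → before → no.
delta [Wed 16:00, Sat 12:00] → overlaps → yes.
epsilon [Mon 18:00, Wed 03:00] → before → no.
eta [Mon 17:00, Wed 20:00] → before → no.
gamma [Fri 05:00, Fri 21:00] → starts → yes.
iota [Fri 05:00, Fri 18:00] → starts → yes.
kappa [Tue 17:00, Wed 02:00] → before → no.
lambda [Thu 10:00, Sat 22:00] → contains → yes.
mu [Mon 05:00, Mon 23:00] → before → no.
theta [Thu 02:00, Sun 11:00] → contains → yes.
zeta [Mon 03:00, Mon 08:00] → before → no.
Result: delta, gamma, iota, lambda, theta.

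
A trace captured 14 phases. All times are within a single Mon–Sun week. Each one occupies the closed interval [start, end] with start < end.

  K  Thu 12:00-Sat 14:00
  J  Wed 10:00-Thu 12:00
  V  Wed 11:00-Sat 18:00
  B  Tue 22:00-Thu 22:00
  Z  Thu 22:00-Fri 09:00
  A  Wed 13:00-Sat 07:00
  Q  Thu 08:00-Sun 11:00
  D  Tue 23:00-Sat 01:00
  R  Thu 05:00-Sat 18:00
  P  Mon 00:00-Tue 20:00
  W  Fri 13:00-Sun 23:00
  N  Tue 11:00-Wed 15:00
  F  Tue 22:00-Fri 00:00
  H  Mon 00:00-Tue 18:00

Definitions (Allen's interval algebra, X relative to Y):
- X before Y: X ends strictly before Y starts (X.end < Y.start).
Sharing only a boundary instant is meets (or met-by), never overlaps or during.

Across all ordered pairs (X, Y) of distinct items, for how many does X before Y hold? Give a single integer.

32

Checking all 182 ordered pairs for relation 'before'; matching pairs in alphabetical order:
(B, W): B before W ✓
(F, W): F before W ✓
(H, A): H before A ✓
(H, B): H before B ✓
(H, D): H before D ✓
(H, F): H before F ✓
(H, J): H before J ✓
(H, K): H before K ✓
(H, Q): H before Q ✓
(H, R): H before R ✓
(H, V): H before V ✓
(H, W): H before W ✓
(H, Z): H before Z ✓
(J, W): J before W ✓
(J, Z): J before Z ✓
(N, K): N before K ✓
(N, Q): N before Q ✓
(N, R): N before R ✓
(N, W): N before W ✓
(N, Z): N before Z ✓
(P, A): P before A ✓
(P, B): P before B ✓
(P, D): P before D ✓
(P, F): P before F ✓
... plus 8 further pairs not listed.
Count: 32.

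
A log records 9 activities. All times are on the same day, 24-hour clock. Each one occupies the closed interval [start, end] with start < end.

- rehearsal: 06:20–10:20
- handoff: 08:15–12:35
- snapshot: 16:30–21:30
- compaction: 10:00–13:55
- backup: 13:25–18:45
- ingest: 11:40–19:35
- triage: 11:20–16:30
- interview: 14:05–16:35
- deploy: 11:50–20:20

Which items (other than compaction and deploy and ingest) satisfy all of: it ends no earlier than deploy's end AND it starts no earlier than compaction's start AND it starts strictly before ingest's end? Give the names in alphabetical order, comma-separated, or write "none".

snapshot

Conditions: its end is no earlier than deploy's end (X.end >= 20:20) AND its start is no earlier than compaction's start (X.start >= 10:00) AND its start is strictly before ingest's end (X.start < 19:35).
backup: end 18:45 >= 20:20? ✗; start 13:25 >= 10:00? ✓; start 13:25 < 19:35? ✓ → no.
handoff: end 12:35 >= 20:20? ✗; start 08:15 >= 10:00? ✗; start 08:15 < 19:35? ✓ → no.
interview: end 16:35 >= 20:20? ✗; start 14:05 >= 10:00? ✓; start 14:05 < 19:35? ✓ → no.
rehearsal: end 10:20 >= 20:20? ✗; start 06:20 >= 10:00? ✗; start 06:20 < 19:35? ✓ → no.
snapshot: end 21:30 >= 20:20? ✓; start 16:30 >= 10:00? ✓; start 16:30 < 19:35? ✓ → yes.
triage: end 16:30 >= 20:20? ✗; start 11:20 >= 10:00? ✓; start 11:20 < 19:35? ✓ → no.
Result: snapshot.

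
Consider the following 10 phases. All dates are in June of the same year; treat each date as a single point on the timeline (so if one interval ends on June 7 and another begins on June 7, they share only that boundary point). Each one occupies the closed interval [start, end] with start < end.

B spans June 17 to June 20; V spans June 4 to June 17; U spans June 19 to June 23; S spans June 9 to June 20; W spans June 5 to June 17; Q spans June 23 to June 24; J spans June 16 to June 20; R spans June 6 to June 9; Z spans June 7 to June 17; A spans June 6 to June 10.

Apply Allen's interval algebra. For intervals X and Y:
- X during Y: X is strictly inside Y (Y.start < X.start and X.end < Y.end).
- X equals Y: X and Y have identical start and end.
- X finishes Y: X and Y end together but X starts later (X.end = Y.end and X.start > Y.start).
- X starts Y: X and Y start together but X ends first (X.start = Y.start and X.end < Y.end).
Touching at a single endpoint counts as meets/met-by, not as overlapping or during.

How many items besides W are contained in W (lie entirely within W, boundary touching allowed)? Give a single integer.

Target W = [June 5, June 17].
A [June 6, June 10] → during → counts.
B [June 17, June 20] → met-by → no.
J [June 16, June 20] → overlapped-by → no.
Q [June 23, June 24] → after → no.
R [June 6, June 9] → during → counts.
S [June 9, June 20] → overlapped-by → no.
U [June 19, June 23] → after → no.
V [June 4, June 17] → finished-by → no.
Z [June 7, June 17] → finishes → counts.
Total: 3.

3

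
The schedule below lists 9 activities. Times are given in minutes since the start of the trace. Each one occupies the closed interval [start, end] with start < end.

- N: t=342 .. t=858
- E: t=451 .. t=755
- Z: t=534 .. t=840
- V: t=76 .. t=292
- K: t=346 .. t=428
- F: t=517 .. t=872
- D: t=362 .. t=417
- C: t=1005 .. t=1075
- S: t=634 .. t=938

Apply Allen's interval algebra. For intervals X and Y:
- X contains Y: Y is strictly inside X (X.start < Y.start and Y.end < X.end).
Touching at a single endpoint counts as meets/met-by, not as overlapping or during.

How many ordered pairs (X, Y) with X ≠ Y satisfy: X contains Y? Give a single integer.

6

Checking all 72 ordered pairs for relation 'contains'; matching pairs in alphabetical order:
(F, Z): F contains Z ✓
(K, D): K contains D ✓
(N, D): N contains D ✓
(N, E): N contains E ✓
(N, K): N contains K ✓
(N, Z): N contains Z ✓
Count: 6.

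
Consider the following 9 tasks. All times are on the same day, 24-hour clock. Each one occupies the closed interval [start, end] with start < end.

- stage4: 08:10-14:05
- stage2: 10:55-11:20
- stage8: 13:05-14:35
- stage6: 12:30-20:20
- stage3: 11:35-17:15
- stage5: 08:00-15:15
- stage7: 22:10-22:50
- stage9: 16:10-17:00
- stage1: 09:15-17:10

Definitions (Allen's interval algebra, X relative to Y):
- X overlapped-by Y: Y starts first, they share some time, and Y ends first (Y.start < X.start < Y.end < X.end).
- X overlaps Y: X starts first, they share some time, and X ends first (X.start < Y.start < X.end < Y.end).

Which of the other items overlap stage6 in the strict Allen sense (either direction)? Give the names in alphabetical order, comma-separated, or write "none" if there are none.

Target stage6 = [12:30, 20:20].
stage1 [09:15, 17:10] → overlaps → yes.
stage2 [10:55, 11:20] → before → no.
stage3 [11:35, 17:15] → overlaps → yes.
stage4 [08:10, 14:05] → overlaps → yes.
stage5 [08:00, 15:15] → overlaps → yes.
stage7 [22:10, 22:50] → after → no.
stage8 [13:05, 14:35] → during → no.
stage9 [16:10, 17:00] → during → no.
Result: stage1, stage3, stage4, stage5.

stage1, stage3, stage4, stage5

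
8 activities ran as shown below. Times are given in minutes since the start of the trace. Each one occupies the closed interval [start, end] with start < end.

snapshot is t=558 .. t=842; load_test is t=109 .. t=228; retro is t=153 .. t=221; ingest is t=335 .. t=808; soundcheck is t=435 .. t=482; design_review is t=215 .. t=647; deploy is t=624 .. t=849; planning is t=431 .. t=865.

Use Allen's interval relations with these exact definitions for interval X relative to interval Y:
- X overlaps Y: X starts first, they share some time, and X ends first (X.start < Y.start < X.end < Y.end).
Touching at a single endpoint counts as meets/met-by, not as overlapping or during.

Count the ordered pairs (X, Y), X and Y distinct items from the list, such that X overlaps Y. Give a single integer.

Checking all 56 ordered pairs for relation 'overlaps'; matching pairs in alphabetical order:
(design_review, deploy): design_review overlaps deploy ✓
(design_review, ingest): design_review overlaps ingest ✓
(design_review, planning): design_review overlaps planning ✓
(design_review, snapshot): design_review overlaps snapshot ✓
(ingest, deploy): ingest overlaps deploy ✓
(ingest, planning): ingest overlaps planning ✓
(ingest, snapshot): ingest overlaps snapshot ✓
(load_test, design_review): load_test overlaps design_review ✓
(retro, design_review): retro overlaps design_review ✓
(snapshot, deploy): snapshot overlaps deploy ✓
Count: 10.

10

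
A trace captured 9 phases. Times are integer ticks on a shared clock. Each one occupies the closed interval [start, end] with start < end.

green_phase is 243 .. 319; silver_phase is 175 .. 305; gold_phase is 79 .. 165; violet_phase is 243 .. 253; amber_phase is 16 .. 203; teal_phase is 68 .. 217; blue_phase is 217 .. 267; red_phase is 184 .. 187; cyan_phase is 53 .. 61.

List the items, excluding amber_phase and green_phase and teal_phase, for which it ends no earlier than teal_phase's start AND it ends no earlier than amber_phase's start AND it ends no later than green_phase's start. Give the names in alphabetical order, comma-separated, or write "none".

gold_phase, red_phase

Conditions: its end is no earlier than teal_phase's start (X.end >= 68) AND its end is no earlier than amber_phase's start (X.end >= 16) AND its end is no later than green_phase's start (X.end <= 243).
blue_phase: end 267 >= 68? ✓; end 267 >= 16? ✓; end 267 <= 243? ✗ → no.
cyan_phase: end 61 >= 68? ✗; end 61 >= 16? ✓; end 61 <= 243? ✓ → no.
gold_phase: end 165 >= 68? ✓; end 165 >= 16? ✓; end 165 <= 243? ✓ → yes.
red_phase: end 187 >= 68? ✓; end 187 >= 16? ✓; end 187 <= 243? ✓ → yes.
silver_phase: end 305 >= 68? ✓; end 305 >= 16? ✓; end 305 <= 243? ✗ → no.
violet_phase: end 253 >= 68? ✓; end 253 >= 16? ✓; end 253 <= 243? ✗ → no.
Result: gold_phase, red_phase.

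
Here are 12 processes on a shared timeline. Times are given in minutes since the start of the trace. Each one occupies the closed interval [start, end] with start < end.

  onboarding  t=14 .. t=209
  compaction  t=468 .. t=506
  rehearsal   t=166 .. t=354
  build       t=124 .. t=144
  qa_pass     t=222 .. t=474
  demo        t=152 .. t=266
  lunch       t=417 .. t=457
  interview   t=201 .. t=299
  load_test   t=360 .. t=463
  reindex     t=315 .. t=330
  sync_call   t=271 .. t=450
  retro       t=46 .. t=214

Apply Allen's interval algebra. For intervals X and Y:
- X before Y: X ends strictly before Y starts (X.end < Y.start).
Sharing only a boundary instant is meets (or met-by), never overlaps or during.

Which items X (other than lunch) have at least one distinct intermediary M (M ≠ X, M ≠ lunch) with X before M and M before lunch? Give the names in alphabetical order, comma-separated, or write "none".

Target lunch = [t=417, t=457].
Intermediaries M with M before lunch: build, demo, interview, onboarding, rehearsal, reindex, retro.
Via build — items with X before build: none.
Via demo — items with X before demo: build.
Via interview — items with X before interview: build.
Via onboarding — items with X before onboarding: none.
Via rehearsal — items with X before rehearsal: build.
Via reindex — items with X before reindex: build, demo, interview, onboarding, retro.
Via retro — items with X before retro: none.
Union: build, demo, interview, onboarding, retro.

build, demo, interview, onboarding, retro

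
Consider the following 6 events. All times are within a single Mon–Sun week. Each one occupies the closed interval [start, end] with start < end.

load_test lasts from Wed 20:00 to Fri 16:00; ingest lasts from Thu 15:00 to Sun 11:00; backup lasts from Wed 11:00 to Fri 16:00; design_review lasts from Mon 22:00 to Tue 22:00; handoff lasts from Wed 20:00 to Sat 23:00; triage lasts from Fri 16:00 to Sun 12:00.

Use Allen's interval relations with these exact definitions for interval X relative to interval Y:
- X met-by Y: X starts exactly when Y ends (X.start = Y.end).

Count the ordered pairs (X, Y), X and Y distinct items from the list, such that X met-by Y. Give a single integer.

Checking all 30 ordered pairs for relation 'met-by'; matching pairs in alphabetical order:
(triage, backup): triage met-by backup ✓
(triage, load_test): triage met-by load_test ✓
Count: 2.

2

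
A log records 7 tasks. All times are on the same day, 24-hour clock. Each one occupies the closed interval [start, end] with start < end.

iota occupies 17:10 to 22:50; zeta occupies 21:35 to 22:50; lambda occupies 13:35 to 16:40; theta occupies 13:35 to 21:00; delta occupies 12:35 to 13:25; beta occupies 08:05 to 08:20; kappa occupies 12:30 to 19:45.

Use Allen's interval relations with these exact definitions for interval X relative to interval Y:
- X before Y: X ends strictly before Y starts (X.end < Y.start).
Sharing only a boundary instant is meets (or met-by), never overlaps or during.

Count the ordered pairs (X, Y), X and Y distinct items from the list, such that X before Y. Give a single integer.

Checking all 42 ordered pairs for relation 'before'; matching pairs in alphabetical order:
(beta, delta): beta before delta ✓
(beta, iota): beta before iota ✓
(beta, kappa): beta before kappa ✓
(beta, lambda): beta before lambda ✓
(beta, theta): beta before theta ✓
(beta, zeta): beta before zeta ✓
(delta, iota): delta before iota ✓
(delta, lambda): delta before lambda ✓
(delta, theta): delta before theta ✓
(delta, zeta): delta before zeta ✓
(kappa, zeta): kappa before zeta ✓
(lambda, iota): lambda before iota ✓
(lambda, zeta): lambda before zeta ✓
(theta, zeta): theta before zeta ✓
Count: 14.

14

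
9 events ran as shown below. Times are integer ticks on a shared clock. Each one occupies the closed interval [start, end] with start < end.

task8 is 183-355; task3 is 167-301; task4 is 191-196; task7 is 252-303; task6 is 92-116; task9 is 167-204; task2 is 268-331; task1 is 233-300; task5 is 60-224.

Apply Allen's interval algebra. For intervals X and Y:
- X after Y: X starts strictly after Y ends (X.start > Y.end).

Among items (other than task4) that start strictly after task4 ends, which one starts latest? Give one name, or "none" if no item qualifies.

task2

Target task4 = [191, 196].
task1 [233, 300] → after → candidate.
task2 [268, 331] → after → candidate.
task3 [167, 301] → contains → excluded.
task5 [60, 224] → contains → excluded.
task6 [92, 116] → before → excluded.
task7 [252, 303] → after → candidate.
task8 [183, 355] → contains → excluded.
task9 [167, 204] → contains → excluded.
Among candidates, latest start is 268 → task2.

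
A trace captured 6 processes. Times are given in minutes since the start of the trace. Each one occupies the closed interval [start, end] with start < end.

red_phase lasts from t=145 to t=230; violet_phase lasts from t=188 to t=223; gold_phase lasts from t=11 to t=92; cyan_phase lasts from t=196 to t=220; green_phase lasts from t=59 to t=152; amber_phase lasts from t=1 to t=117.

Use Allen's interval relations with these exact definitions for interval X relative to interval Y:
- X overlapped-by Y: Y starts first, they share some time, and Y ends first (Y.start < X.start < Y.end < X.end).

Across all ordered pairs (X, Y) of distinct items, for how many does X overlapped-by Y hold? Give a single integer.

Checking all 30 ordered pairs for relation 'overlapped-by'; matching pairs in alphabetical order:
(green_phase, amber_phase): green_phase overlapped-by amber_phase ✓
(green_phase, gold_phase): green_phase overlapped-by gold_phase ✓
(red_phase, green_phase): red_phase overlapped-by green_phase ✓
Count: 3.

3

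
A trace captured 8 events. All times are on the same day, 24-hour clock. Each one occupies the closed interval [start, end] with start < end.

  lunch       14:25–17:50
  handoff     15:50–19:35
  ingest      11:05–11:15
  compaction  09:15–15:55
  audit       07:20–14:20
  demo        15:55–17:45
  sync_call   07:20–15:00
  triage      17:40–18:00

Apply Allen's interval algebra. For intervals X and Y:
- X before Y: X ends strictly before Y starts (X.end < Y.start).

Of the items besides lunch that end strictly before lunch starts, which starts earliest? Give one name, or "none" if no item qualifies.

Target lunch = [14:25, 17:50].
audit [07:20, 14:20] → before → candidate.
compaction [09:15, 15:55] → overlaps → excluded.
demo [15:55, 17:45] → during → excluded.
handoff [15:50, 19:35] → overlapped-by → excluded.
ingest [11:05, 11:15] → before → candidate.
sync_call [07:20, 15:00] → overlaps → excluded.
triage [17:40, 18:00] → overlapped-by → excluded.
Among candidates, earliest start is 07:20 → audit.

audit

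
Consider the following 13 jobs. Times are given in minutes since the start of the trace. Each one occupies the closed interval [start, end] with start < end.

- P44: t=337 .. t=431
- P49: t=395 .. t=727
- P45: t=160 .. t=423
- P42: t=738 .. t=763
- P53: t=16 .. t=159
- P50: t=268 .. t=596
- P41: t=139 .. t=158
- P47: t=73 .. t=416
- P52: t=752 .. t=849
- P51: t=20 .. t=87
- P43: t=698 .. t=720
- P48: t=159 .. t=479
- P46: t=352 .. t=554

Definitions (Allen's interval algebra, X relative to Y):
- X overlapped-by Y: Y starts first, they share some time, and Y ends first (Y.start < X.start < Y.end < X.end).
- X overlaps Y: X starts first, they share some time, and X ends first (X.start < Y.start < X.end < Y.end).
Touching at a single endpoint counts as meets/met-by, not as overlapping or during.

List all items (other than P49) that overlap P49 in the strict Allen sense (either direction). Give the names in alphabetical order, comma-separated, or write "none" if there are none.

P44, P45, P46, P47, P48, P50

Target P49 = [t=395, t=727].
P41 [t=139, t=158] → before → no.
P42 [t=738, t=763] → after → no.
P43 [t=698, t=720] → during → no.
P44 [t=337, t=431] → overlaps → yes.
P45 [t=160, t=423] → overlaps → yes.
P46 [t=352, t=554] → overlaps → yes.
P47 [t=73, t=416] → overlaps → yes.
P48 [t=159, t=479] → overlaps → yes.
P50 [t=268, t=596] → overlaps → yes.
P51 [t=20, t=87] → before → no.
P52 [t=752, t=849] → after → no.
P53 [t=16, t=159] → before → no.
Result: P44, P45, P46, P47, P48, P50.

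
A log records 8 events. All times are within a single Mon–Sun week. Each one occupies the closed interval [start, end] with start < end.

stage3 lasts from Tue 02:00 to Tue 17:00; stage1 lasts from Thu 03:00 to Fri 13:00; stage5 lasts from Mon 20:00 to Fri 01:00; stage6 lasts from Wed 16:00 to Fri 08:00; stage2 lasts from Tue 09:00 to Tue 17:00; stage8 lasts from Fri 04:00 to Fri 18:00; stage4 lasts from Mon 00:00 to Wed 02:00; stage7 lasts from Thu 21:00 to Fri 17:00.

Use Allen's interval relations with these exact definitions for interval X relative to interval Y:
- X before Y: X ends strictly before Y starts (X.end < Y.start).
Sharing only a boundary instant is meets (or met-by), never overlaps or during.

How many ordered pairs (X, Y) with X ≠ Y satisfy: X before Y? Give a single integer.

13

Checking all 56 ordered pairs for relation 'before'; matching pairs in alphabetical order:
(stage2, stage1): stage2 before stage1 ✓
(stage2, stage6): stage2 before stage6 ✓
(stage2, stage7): stage2 before stage7 ✓
(stage2, stage8): stage2 before stage8 ✓
(stage3, stage1): stage3 before stage1 ✓
(stage3, stage6): stage3 before stage6 ✓
(stage3, stage7): stage3 before stage7 ✓
(stage3, stage8): stage3 before stage8 ✓
(stage4, stage1): stage4 before stage1 ✓
(stage4, stage6): stage4 before stage6 ✓
(stage4, stage7): stage4 before stage7 ✓
(stage4, stage8): stage4 before stage8 ✓
(stage5, stage8): stage5 before stage8 ✓
Count: 13.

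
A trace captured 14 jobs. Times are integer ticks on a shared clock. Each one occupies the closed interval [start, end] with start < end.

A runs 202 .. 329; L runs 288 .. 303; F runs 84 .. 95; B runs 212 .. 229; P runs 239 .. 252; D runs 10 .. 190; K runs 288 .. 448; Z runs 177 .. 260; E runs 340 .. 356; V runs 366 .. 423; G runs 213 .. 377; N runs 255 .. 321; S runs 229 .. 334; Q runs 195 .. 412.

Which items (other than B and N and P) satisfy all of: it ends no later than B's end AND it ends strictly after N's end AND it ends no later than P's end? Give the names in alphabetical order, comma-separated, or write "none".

Conditions: its end is no later than B's end (X.end <= 229) AND its end is strictly after N's end (X.end > 321) AND its end is no later than P's end (X.end <= 252).
A: end 329 <= 229? ✗; end 329 > 321? ✓; end 329 <= 252? ✗ → no.
D: end 190 <= 229? ✓; end 190 > 321? ✗; end 190 <= 252? ✓ → no.
E: end 356 <= 229? ✗; end 356 > 321? ✓; end 356 <= 252? ✗ → no.
F: end 95 <= 229? ✓; end 95 > 321? ✗; end 95 <= 252? ✓ → no.
G: end 377 <= 229? ✗; end 377 > 321? ✓; end 377 <= 252? ✗ → no.
K: end 448 <= 229? ✗; end 448 > 321? ✓; end 448 <= 252? ✗ → no.
L: end 303 <= 229? ✗; end 303 > 321? ✗; end 303 <= 252? ✗ → no.
Q: end 412 <= 229? ✗; end 412 > 321? ✓; end 412 <= 252? ✗ → no.
S: end 334 <= 229? ✗; end 334 > 321? ✓; end 334 <= 252? ✗ → no.
V: end 423 <= 229? ✗; end 423 > 321? ✓; end 423 <= 252? ✗ → no.
Z: end 260 <= 229? ✗; end 260 > 321? ✗; end 260 <= 252? ✗ → no.
Result: none.

none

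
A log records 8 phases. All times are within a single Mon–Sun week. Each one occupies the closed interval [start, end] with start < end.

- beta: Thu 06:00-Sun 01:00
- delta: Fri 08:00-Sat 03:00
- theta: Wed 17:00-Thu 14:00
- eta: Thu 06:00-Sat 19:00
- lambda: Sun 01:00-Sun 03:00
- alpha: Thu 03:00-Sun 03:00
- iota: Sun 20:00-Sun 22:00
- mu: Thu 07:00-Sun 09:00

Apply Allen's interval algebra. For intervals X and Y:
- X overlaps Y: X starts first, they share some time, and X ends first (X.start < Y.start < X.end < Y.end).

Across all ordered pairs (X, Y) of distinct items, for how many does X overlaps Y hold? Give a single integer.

Checking all 56 ordered pairs for relation 'overlaps'; matching pairs in alphabetical order:
(alpha, mu): alpha overlaps mu ✓
(beta, mu): beta overlaps mu ✓
(eta, mu): eta overlaps mu ✓
(theta, alpha): theta overlaps alpha ✓
(theta, beta): theta overlaps beta ✓
(theta, eta): theta overlaps eta ✓
(theta, mu): theta overlaps mu ✓
Count: 7.

7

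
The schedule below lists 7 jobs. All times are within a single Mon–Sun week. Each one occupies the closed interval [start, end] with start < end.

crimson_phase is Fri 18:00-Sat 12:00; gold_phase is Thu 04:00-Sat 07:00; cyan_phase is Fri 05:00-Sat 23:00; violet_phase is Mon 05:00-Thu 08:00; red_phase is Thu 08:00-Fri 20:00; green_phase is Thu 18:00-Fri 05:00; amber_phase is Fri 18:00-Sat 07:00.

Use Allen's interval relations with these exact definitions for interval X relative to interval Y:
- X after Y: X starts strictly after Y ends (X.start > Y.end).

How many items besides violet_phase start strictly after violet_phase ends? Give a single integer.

Target violet_phase = [Mon 05:00, Thu 08:00].
amber_phase [Fri 18:00, Sat 07:00] → after → counts.
crimson_phase [Fri 18:00, Sat 12:00] → after → counts.
cyan_phase [Fri 05:00, Sat 23:00] → after → counts.
gold_phase [Thu 04:00, Sat 07:00] → overlapped-by → no.
green_phase [Thu 18:00, Fri 05:00] → after → counts.
red_phase [Thu 08:00, Fri 20:00] → met-by → no.
Total: 4.

4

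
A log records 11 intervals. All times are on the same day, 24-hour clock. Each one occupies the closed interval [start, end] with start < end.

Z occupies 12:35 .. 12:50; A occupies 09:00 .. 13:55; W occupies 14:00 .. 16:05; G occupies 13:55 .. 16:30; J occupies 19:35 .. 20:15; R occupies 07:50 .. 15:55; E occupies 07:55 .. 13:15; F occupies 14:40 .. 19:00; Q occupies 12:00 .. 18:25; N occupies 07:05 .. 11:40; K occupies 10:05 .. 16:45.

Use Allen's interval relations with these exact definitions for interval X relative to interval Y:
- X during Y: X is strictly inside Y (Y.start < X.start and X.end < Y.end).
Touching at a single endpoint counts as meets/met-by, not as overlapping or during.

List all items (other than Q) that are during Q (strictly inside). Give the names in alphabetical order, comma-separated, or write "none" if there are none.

G, W, Z

Target Q = [12:00, 18:25].
A [09:00, 13:55] → overlaps → no.
E [07:55, 13:15] → overlaps → no.
F [14:40, 19:00] → overlapped-by → no.
G [13:55, 16:30] → during → yes.
J [19:35, 20:15] → after → no.
K [10:05, 16:45] → overlaps → no.
N [07:05, 11:40] → before → no.
R [07:50, 15:55] → overlaps → no.
W [14:00, 16:05] → during → yes.
Z [12:35, 12:50] → during → yes.
Result: G, W, Z.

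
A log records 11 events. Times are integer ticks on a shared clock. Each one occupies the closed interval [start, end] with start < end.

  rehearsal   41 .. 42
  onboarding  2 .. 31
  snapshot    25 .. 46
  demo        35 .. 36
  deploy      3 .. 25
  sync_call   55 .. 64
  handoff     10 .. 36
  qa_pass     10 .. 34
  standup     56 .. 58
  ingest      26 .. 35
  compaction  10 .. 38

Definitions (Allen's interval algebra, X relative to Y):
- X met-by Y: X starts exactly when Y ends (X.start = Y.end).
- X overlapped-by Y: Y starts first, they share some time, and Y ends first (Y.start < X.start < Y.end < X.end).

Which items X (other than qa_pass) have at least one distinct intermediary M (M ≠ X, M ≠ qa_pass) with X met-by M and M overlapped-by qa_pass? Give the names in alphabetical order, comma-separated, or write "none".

Target qa_pass = [10, 34].
Intermediaries M with M overlapped-by qa_pass: ingest, snapshot.
Via ingest — items with X met-by ingest: demo.
Via snapshot — items with X met-by snapshot: none.
Union: demo.

demo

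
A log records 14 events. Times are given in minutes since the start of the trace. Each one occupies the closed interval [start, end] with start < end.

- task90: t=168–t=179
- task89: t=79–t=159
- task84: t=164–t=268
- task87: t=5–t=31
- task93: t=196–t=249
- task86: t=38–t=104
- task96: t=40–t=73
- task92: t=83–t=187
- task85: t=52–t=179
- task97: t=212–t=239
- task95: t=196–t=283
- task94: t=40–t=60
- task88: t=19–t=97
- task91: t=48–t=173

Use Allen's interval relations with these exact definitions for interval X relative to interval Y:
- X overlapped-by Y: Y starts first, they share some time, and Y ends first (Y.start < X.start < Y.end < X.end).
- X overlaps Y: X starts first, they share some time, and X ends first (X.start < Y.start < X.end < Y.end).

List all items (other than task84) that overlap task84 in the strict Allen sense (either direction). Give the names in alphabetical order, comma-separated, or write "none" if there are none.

task85, task91, task92, task95

Target task84 = [t=164, t=268].
task85 [t=52, t=179] → overlaps → yes.
task86 [t=38, t=104] → before → no.
task87 [t=5, t=31] → before → no.
task88 [t=19, t=97] → before → no.
task89 [t=79, t=159] → before → no.
task90 [t=168, t=179] → during → no.
task91 [t=48, t=173] → overlaps → yes.
task92 [t=83, t=187] → overlaps → yes.
task93 [t=196, t=249] → during → no.
task94 [t=40, t=60] → before → no.
task95 [t=196, t=283] → overlapped-by → yes.
task96 [t=40, t=73] → before → no.
task97 [t=212, t=239] → during → no.
Result: task85, task91, task92, task95.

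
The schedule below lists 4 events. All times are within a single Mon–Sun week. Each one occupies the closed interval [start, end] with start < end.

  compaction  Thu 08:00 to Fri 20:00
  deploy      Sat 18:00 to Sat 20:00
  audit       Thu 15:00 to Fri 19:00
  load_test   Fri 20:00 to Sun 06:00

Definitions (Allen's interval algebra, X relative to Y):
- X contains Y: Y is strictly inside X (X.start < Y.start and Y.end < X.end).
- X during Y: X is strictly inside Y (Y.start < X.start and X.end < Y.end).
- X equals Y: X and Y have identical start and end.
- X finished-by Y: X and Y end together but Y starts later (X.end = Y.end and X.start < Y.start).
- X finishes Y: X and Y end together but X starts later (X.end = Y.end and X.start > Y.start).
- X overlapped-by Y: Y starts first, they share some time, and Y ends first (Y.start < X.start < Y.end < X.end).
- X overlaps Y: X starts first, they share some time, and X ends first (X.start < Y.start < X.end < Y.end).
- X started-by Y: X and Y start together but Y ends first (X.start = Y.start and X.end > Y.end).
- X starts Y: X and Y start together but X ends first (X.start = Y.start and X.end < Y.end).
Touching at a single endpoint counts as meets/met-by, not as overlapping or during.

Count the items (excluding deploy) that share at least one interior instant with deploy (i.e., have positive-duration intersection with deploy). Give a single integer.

Target deploy = [Sat 18:00, Sat 20:00].
audit [Thu 15:00, Fri 19:00] → before → no.
compaction [Thu 08:00, Fri 20:00] → before → no.
load_test [Fri 20:00, Sun 06:00] → contains → counts.
Total: 1.

1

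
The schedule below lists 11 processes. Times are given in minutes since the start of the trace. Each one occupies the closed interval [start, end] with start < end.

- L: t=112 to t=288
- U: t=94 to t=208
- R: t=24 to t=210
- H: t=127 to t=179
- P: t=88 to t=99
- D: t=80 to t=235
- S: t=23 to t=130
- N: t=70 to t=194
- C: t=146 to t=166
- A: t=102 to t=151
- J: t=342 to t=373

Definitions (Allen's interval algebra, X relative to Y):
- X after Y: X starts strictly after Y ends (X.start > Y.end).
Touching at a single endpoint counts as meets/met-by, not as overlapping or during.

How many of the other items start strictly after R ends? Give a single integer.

Target R = [t=24, t=210].
A [t=102, t=151] → during → no.
C [t=146, t=166] → during → no.
D [t=80, t=235] → overlapped-by → no.
H [t=127, t=179] → during → no.
J [t=342, t=373] → after → counts.
L [t=112, t=288] → overlapped-by → no.
N [t=70, t=194] → during → no.
P [t=88, t=99] → during → no.
S [t=23, t=130] → overlaps → no.
U [t=94, t=208] → during → no.
Total: 1.

1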